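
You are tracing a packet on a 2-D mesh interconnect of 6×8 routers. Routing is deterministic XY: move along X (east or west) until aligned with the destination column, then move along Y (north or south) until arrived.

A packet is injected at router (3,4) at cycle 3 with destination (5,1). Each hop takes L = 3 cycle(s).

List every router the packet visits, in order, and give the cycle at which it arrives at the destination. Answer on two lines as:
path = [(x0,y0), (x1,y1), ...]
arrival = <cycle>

src (3,4)  cyc=3
E→(4,4)  cyc=6
E→(5,4)  cyc=9
S→(5,3)  cyc=12
S→(5,2)  cyc=15
S→(5,1)  cyc=18

path = [(3,4), (4,4), (5,4), (5,3), (5,2), (5,1)]
arrival = 18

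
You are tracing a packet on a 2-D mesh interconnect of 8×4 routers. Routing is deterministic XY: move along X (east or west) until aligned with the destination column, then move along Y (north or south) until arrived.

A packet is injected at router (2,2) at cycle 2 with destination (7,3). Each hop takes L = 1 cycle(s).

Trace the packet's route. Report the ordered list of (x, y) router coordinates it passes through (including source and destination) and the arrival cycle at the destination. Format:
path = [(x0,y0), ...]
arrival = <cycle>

[0] x=2 y=2 t=2
[1] x=3 y=2 t=3 →E
[2] x=4 y=2 t=4 →E
[3] x=5 y=2 t=5 →E
[4] x=6 y=2 t=6 →E
[5] x=7 y=2 t=7 →E
[6] x=7 y=3 t=8 →N

path = [(2,2), (3,2), (4,2), (5,2), (6,2), (7,2), (7,3)]
arrival = 8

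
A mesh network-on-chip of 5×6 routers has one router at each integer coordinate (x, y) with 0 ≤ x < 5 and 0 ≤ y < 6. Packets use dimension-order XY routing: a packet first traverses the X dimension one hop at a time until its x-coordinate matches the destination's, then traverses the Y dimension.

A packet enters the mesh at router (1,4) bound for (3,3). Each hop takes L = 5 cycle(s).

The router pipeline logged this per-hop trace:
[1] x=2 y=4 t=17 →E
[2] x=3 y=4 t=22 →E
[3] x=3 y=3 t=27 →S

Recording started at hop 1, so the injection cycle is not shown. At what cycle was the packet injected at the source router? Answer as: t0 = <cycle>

t0 = 12

Hop 1 reached at cycle 17; hop k is at t0 + k·L.
t0 = cyc[1] − L = 17 − 5 = 12.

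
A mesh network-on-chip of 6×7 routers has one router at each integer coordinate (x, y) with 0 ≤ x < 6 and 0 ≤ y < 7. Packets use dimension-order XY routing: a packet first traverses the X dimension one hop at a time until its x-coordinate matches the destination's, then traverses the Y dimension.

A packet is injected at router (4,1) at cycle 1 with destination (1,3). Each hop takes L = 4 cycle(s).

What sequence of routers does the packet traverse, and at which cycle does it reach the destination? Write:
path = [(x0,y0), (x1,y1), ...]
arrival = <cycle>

#0 — 4,1 | c1
#1 — 3,1 | c5 | W
#2 — 2,1 | c9 | W
#3 — 1,1 | c13 | W
#4 — 1,2 | c17 | N
#5 — 1,3 | c21 | N

path = [(4,1), (3,1), (2,1), (1,1), (1,2), (1,3)]
arrival = 21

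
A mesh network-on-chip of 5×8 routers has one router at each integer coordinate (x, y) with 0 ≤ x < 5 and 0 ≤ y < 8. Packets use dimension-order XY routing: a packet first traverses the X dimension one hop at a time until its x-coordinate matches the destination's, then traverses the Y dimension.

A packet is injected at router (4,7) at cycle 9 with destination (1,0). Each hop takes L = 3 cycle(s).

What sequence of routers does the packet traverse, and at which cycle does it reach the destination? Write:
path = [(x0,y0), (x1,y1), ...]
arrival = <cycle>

path = [(4,7), (3,7), (2,7), (1,7), (1,6), (1,5), (1,4), (1,3), (1,2), (1,1), (1,0)]
arrival = 39

hop 0: (4,7) @ cyc 9
hop 1: (3,7) @ cyc 12  [W]
hop 2: (2,7) @ cyc 15  [W]
hop 3: (1,7) @ cyc 18  [W]
hop 4: (1,6) @ cyc 21  [S]
hop 5: (1,5) @ cyc 24  [S]
hop 6: (1,4) @ cyc 27  [S]
hop 7: (1,3) @ cyc 30  [S]
hop 8: (1,2) @ cyc 33  [S]
hop 9: (1,1) @ cyc 36  [S]
hop 10: (1,0) @ cyc 39  [S]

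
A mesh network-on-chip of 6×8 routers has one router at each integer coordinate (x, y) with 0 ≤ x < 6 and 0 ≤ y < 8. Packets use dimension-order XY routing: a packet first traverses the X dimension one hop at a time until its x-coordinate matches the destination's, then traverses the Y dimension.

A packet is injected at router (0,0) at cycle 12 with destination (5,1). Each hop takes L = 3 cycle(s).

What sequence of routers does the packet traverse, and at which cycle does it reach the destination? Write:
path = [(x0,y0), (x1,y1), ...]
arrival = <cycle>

t=12: at (0,0)
t=15: at (1,0) after E
t=18: at (2,0) after E
t=21: at (3,0) after E
t=24: at (4,0) after E
t=27: at (5,0) after E
t=30: at (5,1) after N

path = [(0,0), (1,0), (2,0), (3,0), (4,0), (5,0), (5,1)]
arrival = 30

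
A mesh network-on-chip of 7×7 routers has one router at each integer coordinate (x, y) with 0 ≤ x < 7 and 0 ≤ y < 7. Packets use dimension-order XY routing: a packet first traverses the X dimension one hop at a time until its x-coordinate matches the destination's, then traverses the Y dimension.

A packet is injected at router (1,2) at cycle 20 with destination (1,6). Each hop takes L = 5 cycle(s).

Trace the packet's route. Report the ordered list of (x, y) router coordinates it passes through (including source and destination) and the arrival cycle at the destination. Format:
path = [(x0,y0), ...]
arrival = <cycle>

t=20: at (1,2)
t=25: at (1,3) after N
t=30: at (1,4) after N
t=35: at (1,5) after N
t=40: at (1,6) after N

path = [(1,2), (1,3), (1,4), (1,5), (1,6)]
arrival = 40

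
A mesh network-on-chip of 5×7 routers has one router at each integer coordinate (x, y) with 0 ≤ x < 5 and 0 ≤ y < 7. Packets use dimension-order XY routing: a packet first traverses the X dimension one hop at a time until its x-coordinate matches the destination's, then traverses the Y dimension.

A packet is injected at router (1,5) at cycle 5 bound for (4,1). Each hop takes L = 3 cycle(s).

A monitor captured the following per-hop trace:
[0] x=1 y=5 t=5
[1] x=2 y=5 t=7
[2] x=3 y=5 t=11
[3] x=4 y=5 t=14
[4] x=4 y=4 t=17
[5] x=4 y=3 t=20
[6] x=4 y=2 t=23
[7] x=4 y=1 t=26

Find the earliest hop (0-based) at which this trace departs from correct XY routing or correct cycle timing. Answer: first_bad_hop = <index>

first_bad_hop = 1

[1] (+1,+0) / 2c ⇒ BAD: Δcyc=2≠L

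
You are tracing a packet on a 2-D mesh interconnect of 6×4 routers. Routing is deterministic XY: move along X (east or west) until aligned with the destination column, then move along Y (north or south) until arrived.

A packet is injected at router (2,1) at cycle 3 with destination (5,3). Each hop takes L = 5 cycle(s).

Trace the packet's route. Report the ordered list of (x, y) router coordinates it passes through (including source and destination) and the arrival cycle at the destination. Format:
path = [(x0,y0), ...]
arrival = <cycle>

t=3: at (2,1)
t=8: at (3,1) after E
t=13: at (4,1) after E
t=18: at (5,1) after E
t=23: at (5,2) after N
t=28: at (5,3) after N

path = [(2,1), (3,1), (4,1), (5,1), (5,2), (5,3)]
arrival = 28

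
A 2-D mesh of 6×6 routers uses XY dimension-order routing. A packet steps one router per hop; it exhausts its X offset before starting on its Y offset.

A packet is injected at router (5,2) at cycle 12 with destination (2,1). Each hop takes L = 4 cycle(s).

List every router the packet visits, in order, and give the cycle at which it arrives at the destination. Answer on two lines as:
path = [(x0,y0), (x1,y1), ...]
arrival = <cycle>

#0 — 5,2 | c12
#1 — 4,2 | c16 | W
#2 — 3,2 | c20 | W
#3 — 2,2 | c24 | W
#4 — 2,1 | c28 | S

path = [(5,2), (4,2), (3,2), (2,2), (2,1)]
arrival = 28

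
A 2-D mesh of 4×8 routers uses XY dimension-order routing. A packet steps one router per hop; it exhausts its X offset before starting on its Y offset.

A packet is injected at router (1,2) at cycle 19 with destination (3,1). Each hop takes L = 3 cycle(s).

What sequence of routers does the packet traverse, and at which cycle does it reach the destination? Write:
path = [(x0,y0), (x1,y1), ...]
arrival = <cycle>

path = [(1,2), (2,2), (3,2), (3,1)]
arrival = 28

t=19: at (1,2)
t=22: at (2,2) after E
t=25: at (3,2) after E
t=28: at (3,1) after S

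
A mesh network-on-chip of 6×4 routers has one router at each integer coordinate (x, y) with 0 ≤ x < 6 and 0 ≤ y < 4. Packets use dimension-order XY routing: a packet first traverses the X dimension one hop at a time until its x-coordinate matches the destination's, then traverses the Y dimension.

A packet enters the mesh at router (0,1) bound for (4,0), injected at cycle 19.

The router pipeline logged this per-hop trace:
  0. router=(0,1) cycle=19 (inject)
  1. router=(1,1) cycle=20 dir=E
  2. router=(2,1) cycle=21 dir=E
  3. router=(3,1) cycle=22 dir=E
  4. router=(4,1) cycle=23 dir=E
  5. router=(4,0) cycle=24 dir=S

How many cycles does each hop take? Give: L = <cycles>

L = 1

Δcyc across hop 0→1: 20 − 19 = 1.
That increment is L by definition: L = 1.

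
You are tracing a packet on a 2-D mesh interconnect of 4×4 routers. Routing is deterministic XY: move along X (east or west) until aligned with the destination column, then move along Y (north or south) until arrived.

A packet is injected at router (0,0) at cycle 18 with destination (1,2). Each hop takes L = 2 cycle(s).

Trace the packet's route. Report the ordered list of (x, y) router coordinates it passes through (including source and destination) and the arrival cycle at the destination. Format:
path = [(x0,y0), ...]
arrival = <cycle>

  0. router=(0,0) cycle=18 (inject)
  1. router=(1,0) cycle=20 dir=E
  2. router=(1,1) cycle=22 dir=N
  3. router=(1,2) cycle=24 dir=N

path = [(0,0), (1,0), (1,1), (1,2)]
arrival = 24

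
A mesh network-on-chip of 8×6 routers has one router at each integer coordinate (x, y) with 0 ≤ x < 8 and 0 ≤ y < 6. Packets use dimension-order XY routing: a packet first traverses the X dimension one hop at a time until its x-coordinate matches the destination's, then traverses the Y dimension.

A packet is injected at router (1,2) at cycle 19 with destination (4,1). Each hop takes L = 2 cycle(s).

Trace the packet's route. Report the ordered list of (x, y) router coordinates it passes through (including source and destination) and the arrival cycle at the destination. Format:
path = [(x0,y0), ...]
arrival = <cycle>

path = [(1,2), (2,2), (3,2), (4,2), (4,1)]
arrival = 27

  0. router=(1,2) cycle=19 (inject)
  1. router=(2,2) cycle=21 dir=E
  2. router=(3,2) cycle=23 dir=E
  3. router=(4,2) cycle=25 dir=E
  4. router=(4,1) cycle=27 dir=S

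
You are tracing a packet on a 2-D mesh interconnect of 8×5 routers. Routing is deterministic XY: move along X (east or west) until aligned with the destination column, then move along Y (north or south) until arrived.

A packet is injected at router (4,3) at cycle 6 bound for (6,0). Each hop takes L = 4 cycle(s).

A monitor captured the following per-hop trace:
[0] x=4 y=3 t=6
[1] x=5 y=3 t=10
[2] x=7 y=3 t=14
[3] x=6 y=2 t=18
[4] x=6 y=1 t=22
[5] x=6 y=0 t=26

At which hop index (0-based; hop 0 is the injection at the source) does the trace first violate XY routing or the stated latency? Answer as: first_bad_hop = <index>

first_bad_hop = 2

hop 1: step (+1,+0), +4 cyc — ok
hop 2: step (+2,+0), +4 cyc — BAD: non-unit step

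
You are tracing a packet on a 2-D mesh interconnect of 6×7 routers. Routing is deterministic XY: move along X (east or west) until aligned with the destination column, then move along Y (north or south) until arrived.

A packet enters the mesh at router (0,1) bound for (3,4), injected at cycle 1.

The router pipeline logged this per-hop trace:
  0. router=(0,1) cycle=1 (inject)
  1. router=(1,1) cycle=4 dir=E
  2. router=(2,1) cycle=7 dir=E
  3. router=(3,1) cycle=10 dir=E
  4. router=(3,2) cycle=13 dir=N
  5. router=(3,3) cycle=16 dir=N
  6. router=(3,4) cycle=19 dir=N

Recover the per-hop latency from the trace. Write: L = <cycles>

L = 3

Between hops 0 and 1 the cycle counter advances 4 − 1 = 3.
Each hop adds L, hence L = 3.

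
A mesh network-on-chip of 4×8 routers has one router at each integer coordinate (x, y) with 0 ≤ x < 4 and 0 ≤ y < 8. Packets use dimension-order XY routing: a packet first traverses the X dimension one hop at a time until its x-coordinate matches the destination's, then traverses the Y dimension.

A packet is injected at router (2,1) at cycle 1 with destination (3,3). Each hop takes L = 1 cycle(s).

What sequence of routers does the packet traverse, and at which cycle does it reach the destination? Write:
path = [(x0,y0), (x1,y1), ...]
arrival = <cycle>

  0. router=(2,1) cycle=1 (inject)
  1. router=(3,1) cycle=2 dir=E
  2. router=(3,2) cycle=3 dir=N
  3. router=(3,3) cycle=4 dir=N

path = [(2,1), (3,1), (3,2), (3,3)]
arrival = 4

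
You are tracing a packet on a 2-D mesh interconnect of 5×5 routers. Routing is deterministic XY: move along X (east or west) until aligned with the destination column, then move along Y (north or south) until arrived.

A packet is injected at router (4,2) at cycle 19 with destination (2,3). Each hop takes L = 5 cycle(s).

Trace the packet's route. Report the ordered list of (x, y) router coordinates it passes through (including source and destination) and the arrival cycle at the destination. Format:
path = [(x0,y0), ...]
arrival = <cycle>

src (4,2)  cyc=19
W→(3,2)  cyc=24
W→(2,2)  cyc=29
N→(2,3)  cyc=34

path = [(4,2), (3,2), (2,2), (2,3)]
arrival = 34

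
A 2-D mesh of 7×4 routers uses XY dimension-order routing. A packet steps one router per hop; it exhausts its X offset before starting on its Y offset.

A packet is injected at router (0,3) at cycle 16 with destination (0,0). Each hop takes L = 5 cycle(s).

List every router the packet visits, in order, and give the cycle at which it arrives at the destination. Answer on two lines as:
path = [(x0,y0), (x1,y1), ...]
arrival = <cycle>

path = [(0,3), (0,2), (0,1), (0,0)]
arrival = 31

hop 0: (0,3) @ cyc 16
hop 1: (0,2) @ cyc 21  [S]
hop 2: (0,1) @ cyc 26  [S]
hop 3: (0,0) @ cyc 31  [S]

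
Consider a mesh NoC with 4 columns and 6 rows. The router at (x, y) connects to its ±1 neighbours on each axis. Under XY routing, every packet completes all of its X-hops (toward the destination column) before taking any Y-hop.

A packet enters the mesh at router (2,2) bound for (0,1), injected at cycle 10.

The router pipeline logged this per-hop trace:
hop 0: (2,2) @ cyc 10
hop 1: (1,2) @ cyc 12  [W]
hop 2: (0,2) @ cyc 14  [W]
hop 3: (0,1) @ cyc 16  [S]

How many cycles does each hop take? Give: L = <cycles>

From hop 0 (10) to hop 1 (12): +2 cycles.
Per-hop latency L = Δcyc = 2.

L = 2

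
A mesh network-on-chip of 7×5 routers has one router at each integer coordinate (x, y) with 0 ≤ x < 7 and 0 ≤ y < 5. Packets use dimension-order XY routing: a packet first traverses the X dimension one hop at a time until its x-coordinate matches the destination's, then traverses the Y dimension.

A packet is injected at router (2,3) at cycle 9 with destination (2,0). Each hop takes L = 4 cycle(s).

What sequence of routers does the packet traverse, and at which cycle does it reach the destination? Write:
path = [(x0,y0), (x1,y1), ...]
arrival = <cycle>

#0 — 2,3 | c9
#1 — 2,2 | c13 | S
#2 — 2,1 | c17 | S
#3 — 2,0 | c21 | S

path = [(2,3), (2,2), (2,1), (2,0)]
arrival = 21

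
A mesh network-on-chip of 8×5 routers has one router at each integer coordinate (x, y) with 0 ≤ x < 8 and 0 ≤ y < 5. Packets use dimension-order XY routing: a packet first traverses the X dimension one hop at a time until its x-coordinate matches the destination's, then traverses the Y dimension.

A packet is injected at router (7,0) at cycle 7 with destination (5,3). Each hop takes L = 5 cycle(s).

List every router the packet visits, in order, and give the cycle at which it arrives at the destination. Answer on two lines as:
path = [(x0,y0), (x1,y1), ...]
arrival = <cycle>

path = [(7,0), (6,0), (5,0), (5,1), (5,2), (5,3)]
arrival = 32

  0. router=(7,0) cycle=7 (inject)
  1. router=(6,0) cycle=12 dir=W
  2. router=(5,0) cycle=17 dir=W
  3. router=(5,1) cycle=22 dir=N
  4. router=(5,2) cycle=27 dir=N
  5. router=(5,3) cycle=32 dir=N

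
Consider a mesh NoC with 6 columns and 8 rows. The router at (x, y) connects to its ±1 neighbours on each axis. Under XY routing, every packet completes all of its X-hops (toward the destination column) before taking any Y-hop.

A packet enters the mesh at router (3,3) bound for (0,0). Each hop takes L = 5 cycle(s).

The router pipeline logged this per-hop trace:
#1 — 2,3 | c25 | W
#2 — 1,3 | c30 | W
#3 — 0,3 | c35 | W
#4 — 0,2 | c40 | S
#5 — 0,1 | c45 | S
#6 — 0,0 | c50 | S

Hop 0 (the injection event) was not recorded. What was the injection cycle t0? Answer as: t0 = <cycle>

t0 = 20

cyc[1] = 25 and cyc[k] = t0 + k·L for every k.
Subtract one hop: t0 = 25 − 5 = 20.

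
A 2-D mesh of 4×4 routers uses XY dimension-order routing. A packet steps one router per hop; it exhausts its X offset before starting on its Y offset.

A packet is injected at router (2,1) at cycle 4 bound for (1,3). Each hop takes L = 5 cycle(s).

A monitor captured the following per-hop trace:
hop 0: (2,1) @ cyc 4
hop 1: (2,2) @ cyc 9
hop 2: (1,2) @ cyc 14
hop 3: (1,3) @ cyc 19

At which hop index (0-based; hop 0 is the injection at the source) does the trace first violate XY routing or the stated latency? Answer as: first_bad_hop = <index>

first_bad_hop = 1

  1: Δx=+0 Δy=+1 Δt=5 [BAD: Y-move but x=2≠1]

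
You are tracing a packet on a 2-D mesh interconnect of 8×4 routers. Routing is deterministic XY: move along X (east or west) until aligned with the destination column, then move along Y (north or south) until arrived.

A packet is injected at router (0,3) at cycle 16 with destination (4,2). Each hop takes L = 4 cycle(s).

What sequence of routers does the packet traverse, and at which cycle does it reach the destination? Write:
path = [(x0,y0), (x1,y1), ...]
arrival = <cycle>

  0. router=(0,3) cycle=16 (inject)
  1. router=(1,3) cycle=20 dir=E
  2. router=(2,3) cycle=24 dir=E
  3. router=(3,3) cycle=28 dir=E
  4. router=(4,3) cycle=32 dir=E
  5. router=(4,2) cycle=36 dir=S

path = [(0,3), (1,3), (2,3), (3,3), (4,3), (4,2)]
arrival = 36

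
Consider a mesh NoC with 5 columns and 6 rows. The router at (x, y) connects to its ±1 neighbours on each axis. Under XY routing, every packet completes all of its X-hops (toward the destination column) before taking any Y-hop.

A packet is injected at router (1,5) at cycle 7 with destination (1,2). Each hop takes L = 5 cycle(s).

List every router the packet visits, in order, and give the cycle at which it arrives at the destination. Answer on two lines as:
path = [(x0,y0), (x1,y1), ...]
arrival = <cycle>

path = [(1,5), (1,4), (1,3), (1,2)]
arrival = 22

  0. router=(1,5) cycle=7 (inject)
  1. router=(1,4) cycle=12 dir=S
  2. router=(1,3) cycle=17 dir=S
  3. router=(1,2) cycle=22 dir=S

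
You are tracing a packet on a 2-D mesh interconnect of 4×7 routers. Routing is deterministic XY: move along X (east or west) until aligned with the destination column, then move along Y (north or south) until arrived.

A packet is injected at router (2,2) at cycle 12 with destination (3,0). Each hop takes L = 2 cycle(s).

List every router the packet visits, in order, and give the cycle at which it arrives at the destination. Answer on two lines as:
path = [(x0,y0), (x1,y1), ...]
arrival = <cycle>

src (2,2)  cyc=12
E→(3,2)  cyc=14
S→(3,1)  cyc=16
S→(3,0)  cyc=18

path = [(2,2), (3,2), (3,1), (3,0)]
arrival = 18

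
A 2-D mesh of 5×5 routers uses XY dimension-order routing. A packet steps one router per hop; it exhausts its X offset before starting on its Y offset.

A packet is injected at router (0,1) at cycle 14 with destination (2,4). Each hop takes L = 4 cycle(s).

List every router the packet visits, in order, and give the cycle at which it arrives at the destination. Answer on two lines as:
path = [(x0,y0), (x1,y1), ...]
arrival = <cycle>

#0 — 0,1 | c14
#1 — 1,1 | c18 | E
#2 — 2,1 | c22 | E
#3 — 2,2 | c26 | N
#4 — 2,3 | c30 | N
#5 — 2,4 | c34 | N

path = [(0,1), (1,1), (2,1), (2,2), (2,3), (2,4)]
arrival = 34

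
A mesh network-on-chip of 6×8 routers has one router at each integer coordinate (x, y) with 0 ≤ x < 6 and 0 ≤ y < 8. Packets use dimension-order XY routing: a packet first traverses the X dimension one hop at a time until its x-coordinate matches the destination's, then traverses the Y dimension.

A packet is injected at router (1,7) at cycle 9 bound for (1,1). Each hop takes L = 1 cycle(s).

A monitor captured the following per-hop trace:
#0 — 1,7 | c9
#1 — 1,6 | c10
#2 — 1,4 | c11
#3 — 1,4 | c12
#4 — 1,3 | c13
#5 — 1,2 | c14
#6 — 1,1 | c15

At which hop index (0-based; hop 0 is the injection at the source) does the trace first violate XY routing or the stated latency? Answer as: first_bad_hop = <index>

[1] (+0,-1) / 1c ⇒ ok
[2] (+0,-2) / 1c ⇒ BAD: non-unit step

first_bad_hop = 2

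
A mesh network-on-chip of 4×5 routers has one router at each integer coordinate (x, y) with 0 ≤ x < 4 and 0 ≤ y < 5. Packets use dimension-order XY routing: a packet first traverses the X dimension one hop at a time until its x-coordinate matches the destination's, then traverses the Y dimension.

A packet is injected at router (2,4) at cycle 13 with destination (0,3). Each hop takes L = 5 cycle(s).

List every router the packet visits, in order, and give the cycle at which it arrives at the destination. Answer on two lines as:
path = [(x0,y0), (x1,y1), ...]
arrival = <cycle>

src (2,4)  cyc=13
W→(1,4)  cyc=18
W→(0,4)  cyc=23
S→(0,3)  cyc=28

path = [(2,4), (1,4), (0,4), (0,3)]
arrival = 28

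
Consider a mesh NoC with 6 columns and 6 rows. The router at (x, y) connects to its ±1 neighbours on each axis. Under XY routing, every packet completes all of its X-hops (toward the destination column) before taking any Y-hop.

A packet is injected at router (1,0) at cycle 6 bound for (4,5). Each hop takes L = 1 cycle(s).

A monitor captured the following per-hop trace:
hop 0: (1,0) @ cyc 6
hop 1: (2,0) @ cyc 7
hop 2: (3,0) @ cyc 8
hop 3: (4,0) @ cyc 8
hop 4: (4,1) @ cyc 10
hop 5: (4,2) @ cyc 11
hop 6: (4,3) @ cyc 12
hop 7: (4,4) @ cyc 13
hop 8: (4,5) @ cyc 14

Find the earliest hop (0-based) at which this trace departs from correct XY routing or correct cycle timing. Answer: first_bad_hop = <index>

first_bad_hop = 3

  1: Δx=+1 Δy=+0 Δt=1 [ok]
  2: Δx=+1 Δy=+0 Δt=1 [ok]
  3: Δx=+1 Δy=+0 Δt=0 [BAD: Δcyc=0≠L]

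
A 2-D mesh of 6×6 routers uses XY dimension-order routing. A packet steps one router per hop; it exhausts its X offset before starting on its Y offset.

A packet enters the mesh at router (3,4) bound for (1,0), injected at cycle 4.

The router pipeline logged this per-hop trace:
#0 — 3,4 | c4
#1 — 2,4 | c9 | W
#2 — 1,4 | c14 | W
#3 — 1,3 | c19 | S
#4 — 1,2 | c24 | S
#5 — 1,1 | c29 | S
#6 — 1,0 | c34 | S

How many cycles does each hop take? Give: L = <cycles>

Δcyc across hop 0→1: 9 − 4 = 5.
Per-hop latency L = Δcyc = 5.

L = 5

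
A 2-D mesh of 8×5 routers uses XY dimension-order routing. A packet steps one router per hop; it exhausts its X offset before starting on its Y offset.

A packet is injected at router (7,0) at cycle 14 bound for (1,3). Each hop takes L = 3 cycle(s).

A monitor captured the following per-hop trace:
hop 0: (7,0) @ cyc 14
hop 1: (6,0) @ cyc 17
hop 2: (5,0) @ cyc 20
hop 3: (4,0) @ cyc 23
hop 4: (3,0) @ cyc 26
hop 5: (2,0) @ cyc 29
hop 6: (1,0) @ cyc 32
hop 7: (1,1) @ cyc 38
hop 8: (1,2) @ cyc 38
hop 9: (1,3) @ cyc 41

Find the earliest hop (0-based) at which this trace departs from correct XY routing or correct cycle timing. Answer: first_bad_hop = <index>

first_bad_hop = 7

hop 1: step (-1,+0), +3 cyc — ok
hop 2: step (-1,+0), +3 cyc — ok
hop 3: step (-1,+0), +3 cyc — ok
hop 4: step (-1,+0), +3 cyc — ok
hop 5: step (-1,+0), +3 cyc — ok
hop 6: step (-1,+0), +3 cyc — ok
hop 7: step (+0,+1), +6 cyc — BAD: Δcyc=6≠L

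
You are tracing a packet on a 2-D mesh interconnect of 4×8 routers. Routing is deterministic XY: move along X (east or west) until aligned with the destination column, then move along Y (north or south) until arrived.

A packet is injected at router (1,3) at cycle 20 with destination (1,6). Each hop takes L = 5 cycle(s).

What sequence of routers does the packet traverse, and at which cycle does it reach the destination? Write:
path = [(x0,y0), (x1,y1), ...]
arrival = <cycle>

path = [(1,3), (1,4), (1,5), (1,6)]
arrival = 35

src (1,3)  cyc=20
N→(1,4)  cyc=25
N→(1,5)  cyc=30
N→(1,6)  cyc=35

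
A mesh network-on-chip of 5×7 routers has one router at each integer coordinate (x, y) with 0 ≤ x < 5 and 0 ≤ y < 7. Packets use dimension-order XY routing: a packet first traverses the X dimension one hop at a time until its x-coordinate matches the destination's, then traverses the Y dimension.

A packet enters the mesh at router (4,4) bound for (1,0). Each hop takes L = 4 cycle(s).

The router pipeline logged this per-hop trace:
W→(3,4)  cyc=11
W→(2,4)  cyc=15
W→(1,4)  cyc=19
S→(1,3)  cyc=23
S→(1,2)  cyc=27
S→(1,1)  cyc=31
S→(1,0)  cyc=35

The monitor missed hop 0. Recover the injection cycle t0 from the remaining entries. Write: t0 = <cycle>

Hop 1 reached at cycle 11; hop k is at t0 + k·L.
So t0 = 11 − 1·4 = 7.

t0 = 7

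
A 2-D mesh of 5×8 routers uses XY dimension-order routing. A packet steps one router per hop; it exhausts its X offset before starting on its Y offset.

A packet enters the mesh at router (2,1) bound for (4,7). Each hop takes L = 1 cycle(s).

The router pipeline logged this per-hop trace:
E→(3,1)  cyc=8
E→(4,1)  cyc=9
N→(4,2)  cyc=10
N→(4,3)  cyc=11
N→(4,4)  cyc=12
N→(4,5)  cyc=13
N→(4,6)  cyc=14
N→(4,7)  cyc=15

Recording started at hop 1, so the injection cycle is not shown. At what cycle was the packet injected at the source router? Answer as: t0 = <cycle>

At hop 1 the cycle is 8; in general cyc_k = t0 + kL.
Therefore t0 = 8 − L = 7.

t0 = 7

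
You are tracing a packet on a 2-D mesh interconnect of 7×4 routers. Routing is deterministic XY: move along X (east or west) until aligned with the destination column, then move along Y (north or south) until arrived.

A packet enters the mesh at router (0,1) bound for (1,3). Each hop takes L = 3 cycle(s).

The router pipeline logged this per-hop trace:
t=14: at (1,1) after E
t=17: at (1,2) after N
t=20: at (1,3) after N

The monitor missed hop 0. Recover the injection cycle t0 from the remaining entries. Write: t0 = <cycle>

t0 = 11

Hop 1 reached at cycle 14; hop k is at t0 + k·L.
So t0 = 14 − 1·3 = 11.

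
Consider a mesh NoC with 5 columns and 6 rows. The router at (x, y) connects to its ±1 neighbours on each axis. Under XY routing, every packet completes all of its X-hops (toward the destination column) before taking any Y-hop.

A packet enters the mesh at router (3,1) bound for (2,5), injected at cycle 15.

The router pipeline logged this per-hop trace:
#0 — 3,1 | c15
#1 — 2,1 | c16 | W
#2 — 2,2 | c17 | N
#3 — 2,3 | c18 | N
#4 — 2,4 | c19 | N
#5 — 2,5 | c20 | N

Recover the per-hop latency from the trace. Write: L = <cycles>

L = 1

Δcyc across hop 0→1: 16 − 15 = 1.
One hop costs L cycles, so L = 1.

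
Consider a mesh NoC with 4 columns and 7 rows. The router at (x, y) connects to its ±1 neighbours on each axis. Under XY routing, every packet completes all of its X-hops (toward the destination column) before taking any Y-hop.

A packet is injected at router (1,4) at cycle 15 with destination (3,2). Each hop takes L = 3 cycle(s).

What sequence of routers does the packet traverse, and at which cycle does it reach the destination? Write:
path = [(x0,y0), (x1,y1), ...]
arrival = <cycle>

hop 0: (1,4) @ cyc 15
hop 1: (2,4) @ cyc 18  [E]
hop 2: (3,4) @ cyc 21  [E]
hop 3: (3,3) @ cyc 24  [S]
hop 4: (3,2) @ cyc 27  [S]

path = [(1,4), (2,4), (3,4), (3,3), (3,2)]
arrival = 27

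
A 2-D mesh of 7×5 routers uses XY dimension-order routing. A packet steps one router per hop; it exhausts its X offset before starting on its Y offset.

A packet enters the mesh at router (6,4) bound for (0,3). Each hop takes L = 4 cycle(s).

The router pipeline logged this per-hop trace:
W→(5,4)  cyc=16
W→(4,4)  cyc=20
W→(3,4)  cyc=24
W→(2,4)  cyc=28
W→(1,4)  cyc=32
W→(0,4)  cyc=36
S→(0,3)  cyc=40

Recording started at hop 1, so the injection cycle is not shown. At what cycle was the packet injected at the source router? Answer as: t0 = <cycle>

cyc[1] = 16 and cyc[k] = t0 + k·L for every k.
So t0 = 16 − 1·4 = 12.

t0 = 12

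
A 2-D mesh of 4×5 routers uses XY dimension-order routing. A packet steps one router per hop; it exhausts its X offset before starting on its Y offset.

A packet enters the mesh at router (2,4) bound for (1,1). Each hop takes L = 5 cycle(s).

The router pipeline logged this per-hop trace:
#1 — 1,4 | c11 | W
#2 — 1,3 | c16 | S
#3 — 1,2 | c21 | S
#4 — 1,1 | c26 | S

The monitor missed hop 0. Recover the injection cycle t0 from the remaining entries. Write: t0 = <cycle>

t0 = 6

At hop 1 the cycle is 11; in general cyc_k = t0 + kL.
Subtract one hop: t0 = 11 − 5 = 6.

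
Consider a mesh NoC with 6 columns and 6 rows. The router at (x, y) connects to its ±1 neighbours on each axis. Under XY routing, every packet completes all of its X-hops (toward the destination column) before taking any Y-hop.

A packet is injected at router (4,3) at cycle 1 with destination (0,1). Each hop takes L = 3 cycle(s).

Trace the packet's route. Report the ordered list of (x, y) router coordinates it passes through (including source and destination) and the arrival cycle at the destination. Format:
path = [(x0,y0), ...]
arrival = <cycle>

t=1: at (4,3)
t=4: at (3,3) after W
t=7: at (2,3) after W
t=10: at (1,3) after W
t=13: at (0,3) after W
t=16: at (0,2) after S
t=19: at (0,1) after S

path = [(4,3), (3,3), (2,3), (1,3), (0,3), (0,2), (0,1)]
arrival = 19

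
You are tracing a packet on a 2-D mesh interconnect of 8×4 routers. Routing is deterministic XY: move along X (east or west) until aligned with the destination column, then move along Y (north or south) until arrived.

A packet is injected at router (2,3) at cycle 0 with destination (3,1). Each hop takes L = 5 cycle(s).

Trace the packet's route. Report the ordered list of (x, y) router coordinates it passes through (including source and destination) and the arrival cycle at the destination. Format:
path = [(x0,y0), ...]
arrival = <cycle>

  0. router=(2,3) cycle=0 (inject)
  1. router=(3,3) cycle=5 dir=E
  2. router=(3,2) cycle=10 dir=S
  3. router=(3,1) cycle=15 dir=S

path = [(2,3), (3,3), (3,2), (3,1)]
arrival = 15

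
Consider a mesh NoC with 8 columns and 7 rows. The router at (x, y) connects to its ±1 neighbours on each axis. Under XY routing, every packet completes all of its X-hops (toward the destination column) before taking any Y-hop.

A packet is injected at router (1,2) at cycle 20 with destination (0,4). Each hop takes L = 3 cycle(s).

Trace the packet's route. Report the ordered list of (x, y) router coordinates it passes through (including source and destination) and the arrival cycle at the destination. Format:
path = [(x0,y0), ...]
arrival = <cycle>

#0 — 1,2 | c20
#1 — 0,2 | c23 | W
#2 — 0,3 | c26 | N
#3 — 0,4 | c29 | N

path = [(1,2), (0,2), (0,3), (0,4)]
arrival = 29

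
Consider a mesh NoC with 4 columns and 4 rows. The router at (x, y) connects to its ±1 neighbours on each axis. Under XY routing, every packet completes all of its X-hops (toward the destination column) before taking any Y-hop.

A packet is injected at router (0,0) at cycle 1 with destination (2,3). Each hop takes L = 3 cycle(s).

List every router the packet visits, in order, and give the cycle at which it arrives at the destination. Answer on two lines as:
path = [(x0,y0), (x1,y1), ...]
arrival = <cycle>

path = [(0,0), (1,0), (2,0), (2,1), (2,2), (2,3)]
arrival = 16

hop 0: (0,0) @ cyc 1
hop 1: (1,0) @ cyc 4  [E]
hop 2: (2,0) @ cyc 7  [E]
hop 3: (2,1) @ cyc 10  [N]
hop 4: (2,2) @ cyc 13  [N]
hop 5: (2,3) @ cyc 16  [N]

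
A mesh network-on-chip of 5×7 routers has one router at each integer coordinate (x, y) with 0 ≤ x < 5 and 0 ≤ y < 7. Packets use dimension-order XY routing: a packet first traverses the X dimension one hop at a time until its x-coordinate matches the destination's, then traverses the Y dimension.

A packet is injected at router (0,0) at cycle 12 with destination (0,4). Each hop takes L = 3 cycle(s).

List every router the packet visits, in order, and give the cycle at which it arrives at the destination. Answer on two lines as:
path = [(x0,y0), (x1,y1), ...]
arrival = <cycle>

hop 0: (0,0) @ cyc 12
hop 1: (0,1) @ cyc 15  [N]
hop 2: (0,2) @ cyc 18  [N]
hop 3: (0,3) @ cyc 21  [N]
hop 4: (0,4) @ cyc 24  [N]

path = [(0,0), (0,1), (0,2), (0,3), (0,4)]
arrival = 24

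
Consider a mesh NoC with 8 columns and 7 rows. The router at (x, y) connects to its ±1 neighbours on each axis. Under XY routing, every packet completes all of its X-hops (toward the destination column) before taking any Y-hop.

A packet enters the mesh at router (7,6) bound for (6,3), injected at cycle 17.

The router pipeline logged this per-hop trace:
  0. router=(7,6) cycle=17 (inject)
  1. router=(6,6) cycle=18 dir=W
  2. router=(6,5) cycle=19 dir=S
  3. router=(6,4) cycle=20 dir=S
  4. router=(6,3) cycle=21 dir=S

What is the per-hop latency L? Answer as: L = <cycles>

cyc[1] − cyc[0] = 18 − 17 = 1.
One hop costs L cycles, so L = 1.

L = 1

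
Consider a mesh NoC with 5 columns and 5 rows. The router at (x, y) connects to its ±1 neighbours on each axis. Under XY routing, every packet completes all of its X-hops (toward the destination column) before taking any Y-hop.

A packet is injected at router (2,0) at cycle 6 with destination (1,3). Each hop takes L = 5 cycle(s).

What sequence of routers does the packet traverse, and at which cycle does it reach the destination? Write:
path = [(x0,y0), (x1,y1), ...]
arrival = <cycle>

t=6: at (2,0)
t=11: at (1,0) after W
t=16: at (1,1) after N
t=21: at (1,2) after N
t=26: at (1,3) after N

path = [(2,0), (1,0), (1,1), (1,2), (1,3)]
arrival = 26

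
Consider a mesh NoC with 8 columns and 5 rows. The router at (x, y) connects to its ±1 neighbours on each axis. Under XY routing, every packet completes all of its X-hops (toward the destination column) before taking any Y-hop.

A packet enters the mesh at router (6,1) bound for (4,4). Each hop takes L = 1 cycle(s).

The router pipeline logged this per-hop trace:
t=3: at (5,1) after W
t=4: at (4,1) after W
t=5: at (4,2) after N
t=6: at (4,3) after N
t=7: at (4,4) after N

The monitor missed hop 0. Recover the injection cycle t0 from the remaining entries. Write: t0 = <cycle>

t0 = 2

Hop 1 reached at cycle 3; hop k is at t0 + k·L.
t0 = cyc[1] − L = 3 − 1 = 2.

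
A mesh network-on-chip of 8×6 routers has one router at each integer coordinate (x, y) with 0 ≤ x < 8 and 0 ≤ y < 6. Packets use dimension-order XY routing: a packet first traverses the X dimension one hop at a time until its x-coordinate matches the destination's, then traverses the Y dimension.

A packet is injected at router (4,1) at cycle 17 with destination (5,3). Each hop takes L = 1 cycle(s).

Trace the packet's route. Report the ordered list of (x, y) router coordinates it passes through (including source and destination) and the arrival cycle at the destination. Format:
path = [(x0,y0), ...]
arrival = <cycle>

  0. router=(4,1) cycle=17 (inject)
  1. router=(5,1) cycle=18 dir=E
  2. router=(5,2) cycle=19 dir=N
  3. router=(5,3) cycle=20 dir=N

path = [(4,1), (5,1), (5,2), (5,3)]
arrival = 20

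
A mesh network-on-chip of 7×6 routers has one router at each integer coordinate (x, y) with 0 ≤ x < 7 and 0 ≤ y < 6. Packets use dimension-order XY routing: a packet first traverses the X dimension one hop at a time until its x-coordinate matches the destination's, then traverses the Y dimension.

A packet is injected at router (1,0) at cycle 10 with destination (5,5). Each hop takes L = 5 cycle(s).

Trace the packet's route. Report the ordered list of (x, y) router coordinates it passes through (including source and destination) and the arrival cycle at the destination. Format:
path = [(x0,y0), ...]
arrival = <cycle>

path = [(1,0), (2,0), (3,0), (4,0), (5,0), (5,1), (5,2), (5,3), (5,4), (5,5)]
arrival = 55

#0 — 1,0 | c10
#1 — 2,0 | c15 | E
#2 — 3,0 | c20 | E
#3 — 4,0 | c25 | E
#4 — 5,0 | c30 | E
#5 — 5,1 | c35 | N
#6 — 5,2 | c40 | N
#7 — 5,3 | c45 | N
#8 — 5,4 | c50 | N
#9 — 5,5 | c55 | N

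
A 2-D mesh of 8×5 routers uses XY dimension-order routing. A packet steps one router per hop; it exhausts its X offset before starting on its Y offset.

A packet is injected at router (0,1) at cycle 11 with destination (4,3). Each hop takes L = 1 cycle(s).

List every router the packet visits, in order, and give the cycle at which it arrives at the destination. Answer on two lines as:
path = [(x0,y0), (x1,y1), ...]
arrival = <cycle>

path = [(0,1), (1,1), (2,1), (3,1), (4,1), (4,2), (4,3)]
arrival = 17

#0 — 0,1 | c11
#1 — 1,1 | c12 | E
#2 — 2,1 | c13 | E
#3 — 3,1 | c14 | E
#4 — 4,1 | c15 | E
#5 — 4,2 | c16 | N
#6 — 4,3 | c17 | N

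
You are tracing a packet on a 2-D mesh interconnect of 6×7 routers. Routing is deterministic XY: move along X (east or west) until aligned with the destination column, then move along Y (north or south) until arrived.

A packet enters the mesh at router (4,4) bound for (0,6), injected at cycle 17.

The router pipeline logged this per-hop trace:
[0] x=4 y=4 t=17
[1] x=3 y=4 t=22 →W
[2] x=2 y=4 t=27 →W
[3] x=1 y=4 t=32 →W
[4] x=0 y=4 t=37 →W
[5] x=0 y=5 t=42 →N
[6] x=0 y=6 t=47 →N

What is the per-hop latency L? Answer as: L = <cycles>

L = 5

cyc[1] − cyc[0] = 22 − 17 = 5.
Each hop adds L, hence L = 5.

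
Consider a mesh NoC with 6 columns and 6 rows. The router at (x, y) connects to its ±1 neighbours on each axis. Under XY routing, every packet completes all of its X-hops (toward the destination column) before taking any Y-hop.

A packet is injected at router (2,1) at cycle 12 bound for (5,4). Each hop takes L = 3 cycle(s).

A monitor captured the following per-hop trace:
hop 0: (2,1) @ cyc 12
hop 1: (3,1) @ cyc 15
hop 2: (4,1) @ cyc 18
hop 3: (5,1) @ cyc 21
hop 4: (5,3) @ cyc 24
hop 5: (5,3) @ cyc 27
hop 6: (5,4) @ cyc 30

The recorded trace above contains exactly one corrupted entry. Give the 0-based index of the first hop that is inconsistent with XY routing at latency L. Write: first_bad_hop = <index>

check 1→ d=(1,0) cyc+3: ok
check 2→ d=(1,0) cyc+3: ok
check 3→ d=(1,0) cyc+3: ok
check 4→ d=(0,2) cyc+3: BAD: non-unit step

first_bad_hop = 4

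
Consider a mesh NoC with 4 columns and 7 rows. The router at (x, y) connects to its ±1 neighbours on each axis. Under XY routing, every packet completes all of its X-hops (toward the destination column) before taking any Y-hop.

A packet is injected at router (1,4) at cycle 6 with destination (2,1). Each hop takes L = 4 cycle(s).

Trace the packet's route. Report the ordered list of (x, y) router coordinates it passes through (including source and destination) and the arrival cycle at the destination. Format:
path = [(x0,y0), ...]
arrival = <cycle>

src (1,4)  cyc=6
E→(2,4)  cyc=10
S→(2,3)  cyc=14
S→(2,2)  cyc=18
S→(2,1)  cyc=22

path = [(1,4), (2,4), (2,3), (2,2), (2,1)]
arrival = 22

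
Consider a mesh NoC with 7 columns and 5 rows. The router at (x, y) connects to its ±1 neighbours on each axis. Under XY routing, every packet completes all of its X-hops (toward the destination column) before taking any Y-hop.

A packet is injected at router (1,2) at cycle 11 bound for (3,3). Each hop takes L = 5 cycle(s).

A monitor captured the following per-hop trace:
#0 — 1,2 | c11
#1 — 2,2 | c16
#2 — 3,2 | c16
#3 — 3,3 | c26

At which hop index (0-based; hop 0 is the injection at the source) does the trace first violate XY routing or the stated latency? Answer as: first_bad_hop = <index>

  1: Δx=+1 Δy=+0 Δt=5 [ok]
  2: Δx=+1 Δy=+0 Δt=0 [BAD: Δcyc=0≠L]

first_bad_hop = 2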